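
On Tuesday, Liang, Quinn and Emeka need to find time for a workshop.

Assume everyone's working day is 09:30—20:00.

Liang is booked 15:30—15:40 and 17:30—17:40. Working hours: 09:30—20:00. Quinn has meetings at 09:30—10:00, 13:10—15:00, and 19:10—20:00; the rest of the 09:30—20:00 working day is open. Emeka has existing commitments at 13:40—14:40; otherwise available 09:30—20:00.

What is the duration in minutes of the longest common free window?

190 minutes

Liang free within 09:30–20:00: 09:30–15:30, 15:40–17:30, 17:40–20:00.
Quinn free within 09:30–20:00: 10:00–13:10, 15:00–19:10.
Emeka free within 09:30–20:00: 09:30–13:40, 14:40–20:00.
Liang ∩ Quinn: 10:00–13:10, 15:00–15:30, 15:40–17:30, 17:40–19:10.
Liang ∩ Quinn ∩ Emeka: 10:00–13:10, 15:00–15:30, 15:40–17:30, 17:40–19:10.
Common window lengths: 190, 30, 110, 90 min; longest is 190.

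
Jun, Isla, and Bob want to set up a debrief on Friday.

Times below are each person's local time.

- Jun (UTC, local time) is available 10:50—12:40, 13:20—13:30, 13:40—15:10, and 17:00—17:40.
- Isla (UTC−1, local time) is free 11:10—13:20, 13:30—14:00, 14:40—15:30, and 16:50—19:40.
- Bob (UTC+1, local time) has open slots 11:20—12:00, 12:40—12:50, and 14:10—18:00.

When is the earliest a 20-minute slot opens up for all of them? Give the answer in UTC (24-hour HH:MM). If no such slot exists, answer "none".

Jun → UTC: 10:50–12:40, 13:20–13:30, 13:40–15:10, 17:00–17:40.
Isla → UTC: 12:10–14:20, 14:30–15:00, 15:40–16:30, 17:50–20:40.
Bob → UTC: 10:20–11:00, 11:40–11:50, 13:10–17:00.
Jun ∩ Isla: 12:10–12:40, 13:20–13:30, 13:40–14:20, 14:30–15:00.
Jun ∩ Isla ∩ Bob: 13:20–13:30, 13:40–14:20, 14:30–15:00.
Windows ≥ 20 min: 13:40–14:20, 14:30–15:00.
Earliest such window starts at 13:40.

13:40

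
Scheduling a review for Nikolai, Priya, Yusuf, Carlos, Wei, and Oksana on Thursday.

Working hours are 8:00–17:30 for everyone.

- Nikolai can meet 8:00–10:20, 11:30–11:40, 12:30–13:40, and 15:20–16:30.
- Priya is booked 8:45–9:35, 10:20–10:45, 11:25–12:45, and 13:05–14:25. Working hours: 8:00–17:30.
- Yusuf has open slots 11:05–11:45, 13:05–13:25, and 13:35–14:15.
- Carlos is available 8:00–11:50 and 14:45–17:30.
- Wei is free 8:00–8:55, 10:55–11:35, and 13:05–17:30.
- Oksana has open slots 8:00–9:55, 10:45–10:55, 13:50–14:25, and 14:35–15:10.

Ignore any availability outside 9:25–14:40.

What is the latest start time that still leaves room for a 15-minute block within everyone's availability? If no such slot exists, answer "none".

Priya free within 08:00–17:30: 08:00–08:45, 09:35–10:20, 10:45–11:25, 12:45–13:05, 14:25–17:30.
Nikolai ∩ Priya: 08:00–08:45, 09:35–10:20, 12:45–13:05, 15:20–16:30.
Nikolai ∩ Priya ∩ Yusuf: (none).
Nikolai ∩ Priya ∩ Yusuf ∩ Carlos: (none).
Nikolai ∩ Priya ∩ Yusuf ∩ Carlos ∩ Wei: (none).
Nikolai ∩ Priya ∩ Yusuf ∩ Carlos ∩ Wei ∩ Oksana: (none).
Restricted to 09:25–14:40: (none).
Windows ≥ 15 min: (none).

none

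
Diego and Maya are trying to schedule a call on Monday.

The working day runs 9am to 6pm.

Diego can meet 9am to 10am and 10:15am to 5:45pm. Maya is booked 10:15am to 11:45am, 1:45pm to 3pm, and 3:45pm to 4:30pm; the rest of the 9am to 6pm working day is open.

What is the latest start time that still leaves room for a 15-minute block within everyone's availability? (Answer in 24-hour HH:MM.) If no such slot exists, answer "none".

17:30

Maya free within 09:00–18:00: 09:00–10:15, 11:45–13:45, 15:00–15:45, 16:30–18:00.
Diego ∩ Maya: 09:00–10:00, 11:45–13:45, 15:00–15:45, 16:30–17:45.
Windows ≥ 15 min: 09:00–10:00, 11:45–13:45, 15:00–15:45, 16:30–17:45.
Latest start in the last window 16:30–17:45 is 17:45 − 15 min = 17:30.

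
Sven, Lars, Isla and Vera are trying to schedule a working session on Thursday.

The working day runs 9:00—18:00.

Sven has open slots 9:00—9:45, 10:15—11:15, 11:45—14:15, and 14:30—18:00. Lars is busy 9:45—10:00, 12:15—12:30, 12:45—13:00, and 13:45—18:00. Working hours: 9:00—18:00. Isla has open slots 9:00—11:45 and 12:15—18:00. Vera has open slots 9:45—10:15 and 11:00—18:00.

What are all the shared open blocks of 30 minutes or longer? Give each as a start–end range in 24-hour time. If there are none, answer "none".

Lars free within 09:00–18:00: 09:00–09:45, 10:00–12:15, 12:30–12:45, 13:00–13:45.
Sven ∩ Lars: 09:00–09:45, 10:15–11:15, 11:45–12:15, 12:30–12:45, 13:00–13:45.
Sven ∩ Lars ∩ Isla: 09:00–09:45, 10:15–11:15, 12:30–12:45, 13:00–13:45.
Sven ∩ Lars ∩ Isla ∩ Vera: 11:00–11:15, 12:30–12:45, 13:00–13:45.
Windows ≥ 30 min: 13:00–13:45.

13:00–13:45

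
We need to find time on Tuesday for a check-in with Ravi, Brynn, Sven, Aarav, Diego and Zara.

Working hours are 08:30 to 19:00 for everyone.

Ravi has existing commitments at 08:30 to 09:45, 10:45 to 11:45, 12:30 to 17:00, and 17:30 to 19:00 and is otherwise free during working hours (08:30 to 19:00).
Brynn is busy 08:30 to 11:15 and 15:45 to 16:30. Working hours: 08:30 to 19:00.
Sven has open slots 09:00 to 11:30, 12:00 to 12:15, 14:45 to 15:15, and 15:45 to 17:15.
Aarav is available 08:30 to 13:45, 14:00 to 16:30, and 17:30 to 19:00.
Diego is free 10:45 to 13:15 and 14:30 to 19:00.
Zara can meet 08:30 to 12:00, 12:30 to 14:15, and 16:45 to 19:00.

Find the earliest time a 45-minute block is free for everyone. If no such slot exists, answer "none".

none

Ravi free within 08:30–19:00: 09:45–10:45, 11:45–12:30, 17:00–17:30.
Brynn free within 08:30–19:00: 11:15–15:45, 16:30–19:00.
Ravi ∩ Brynn: 11:45–12:30, 17:00–17:30.
Ravi ∩ Brynn ∩ Sven: 12:00–12:15, 17:00–17:15.
Ravi ∩ Brynn ∩ Sven ∩ Aarav: 12:00–12:15.
Ravi ∩ Brynn ∩ Sven ∩ Aarav ∩ Diego: 12:00–12:15.
Ravi ∩ Brynn ∩ Sven ∩ Aarav ∩ Diego ∩ Zara: (none).
Windows ≥ 45 min: (none).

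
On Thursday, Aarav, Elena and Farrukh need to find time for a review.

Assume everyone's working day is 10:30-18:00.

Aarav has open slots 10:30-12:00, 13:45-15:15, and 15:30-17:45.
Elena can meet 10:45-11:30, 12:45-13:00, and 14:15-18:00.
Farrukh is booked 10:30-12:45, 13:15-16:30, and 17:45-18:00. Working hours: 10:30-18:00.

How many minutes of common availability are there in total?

75 minutes

Farrukh free within 10:30–18:00: 12:45–13:15, 16:30–17:45.
Aarav ∩ Elena: 10:45–11:30, 14:15–15:15, 15:30–17:45.
Aarav ∩ Elena ∩ Farrukh: 16:30–17:45.
Total common minutes: 75.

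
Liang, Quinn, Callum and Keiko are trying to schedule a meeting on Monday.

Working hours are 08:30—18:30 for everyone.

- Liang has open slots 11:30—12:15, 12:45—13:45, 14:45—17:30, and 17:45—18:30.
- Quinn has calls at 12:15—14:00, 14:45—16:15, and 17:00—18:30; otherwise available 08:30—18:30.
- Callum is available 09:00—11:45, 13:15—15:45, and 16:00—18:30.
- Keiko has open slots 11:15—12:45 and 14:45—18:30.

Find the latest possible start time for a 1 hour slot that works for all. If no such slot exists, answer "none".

Quinn free within 08:30–18:30: 08:30–12:15, 14:00–14:45, 16:15–17:00.
Liang ∩ Quinn: 11:30–12:15, 16:15–17:00.
Liang ∩ Quinn ∩ Callum: 11:30–11:45, 16:15–17:00.
Liang ∩ Quinn ∩ Callum ∩ Keiko: 11:30–11:45, 16:15–17:00.
Windows ≥ 60 min: (none).

none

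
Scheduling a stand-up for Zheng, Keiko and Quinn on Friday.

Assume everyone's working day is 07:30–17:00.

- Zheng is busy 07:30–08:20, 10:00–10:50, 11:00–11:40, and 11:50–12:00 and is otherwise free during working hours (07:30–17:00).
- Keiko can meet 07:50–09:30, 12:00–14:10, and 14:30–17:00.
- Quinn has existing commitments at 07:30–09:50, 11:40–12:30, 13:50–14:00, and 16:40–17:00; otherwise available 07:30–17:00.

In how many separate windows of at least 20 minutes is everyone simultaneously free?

Zheng free within 07:30–17:00: 08:20–10:00, 10:50–11:00, 11:40–11:50, 12:00–17:00.
Quinn free within 07:30–17:00: 09:50–11:40, 12:30–13:50, 14:00–16:40.
Zheng ∩ Keiko: 08:20–09:30, 12:00–14:10, 14:30–17:00.
Zheng ∩ Keiko ∩ Quinn: 12:30–13:50, 14:00–14:10, 14:30–16:40.
Windows ≥ 20 min: 12:30–13:50, 14:30–16:40.
That's 2 windows.

2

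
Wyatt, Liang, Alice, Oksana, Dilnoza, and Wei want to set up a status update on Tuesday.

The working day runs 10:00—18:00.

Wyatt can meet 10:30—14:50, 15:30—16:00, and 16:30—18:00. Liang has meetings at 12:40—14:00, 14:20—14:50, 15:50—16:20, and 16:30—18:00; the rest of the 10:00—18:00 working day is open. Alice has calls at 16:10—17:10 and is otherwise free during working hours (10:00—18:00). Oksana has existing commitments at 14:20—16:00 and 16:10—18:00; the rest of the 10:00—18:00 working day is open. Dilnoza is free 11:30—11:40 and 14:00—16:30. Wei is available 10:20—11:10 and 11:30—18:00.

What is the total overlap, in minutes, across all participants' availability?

30 minutes

Liang free within 10:00–18:00: 10:00–12:40, 14:00–14:20, 14:50–15:50, 16:20–16:30.
Alice free within 10:00–18:00: 10:00–16:10, 17:10–18:00.
Oksana free within 10:00–18:00: 10:00–14:20, 16:00–16:10.
Wyatt ∩ Liang: 10:30–12:40, 14:00–14:20, 15:30–15:50.
Wyatt ∩ Liang ∩ Alice: 10:30–12:40, 14:00–14:20, 15:30–15:50.
Wyatt ∩ Liang ∩ Alice ∩ Oksana: 10:30–12:40, 14:00–14:20.
Wyatt ∩ Liang ∩ Alice ∩ Oksana ∩ Dilnoza: 11:30–11:40, 14:00–14:20.
Wyatt ∩ Liang ∩ Alice ∩ Oksana ∩ Dilnoza ∩ Wei: 11:30–11:40, 14:00–14:20.
Total common minutes: 10 + 20 = 30.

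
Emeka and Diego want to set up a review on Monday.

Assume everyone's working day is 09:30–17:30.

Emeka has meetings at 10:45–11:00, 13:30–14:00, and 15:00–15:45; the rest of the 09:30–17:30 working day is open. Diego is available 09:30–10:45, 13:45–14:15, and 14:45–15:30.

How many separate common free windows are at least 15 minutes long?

3

Emeka free within 09:30–17:30: 09:30–10:45, 11:00–13:30, 14:00–15:00, 15:45–17:30.
Emeka ∩ Diego: 09:30–10:45, 14:00–14:15, 14:45–15:00.
Windows ≥ 15 min: 09:30–10:45, 14:00–14:15, 14:45–15:00.
That's 3 windows.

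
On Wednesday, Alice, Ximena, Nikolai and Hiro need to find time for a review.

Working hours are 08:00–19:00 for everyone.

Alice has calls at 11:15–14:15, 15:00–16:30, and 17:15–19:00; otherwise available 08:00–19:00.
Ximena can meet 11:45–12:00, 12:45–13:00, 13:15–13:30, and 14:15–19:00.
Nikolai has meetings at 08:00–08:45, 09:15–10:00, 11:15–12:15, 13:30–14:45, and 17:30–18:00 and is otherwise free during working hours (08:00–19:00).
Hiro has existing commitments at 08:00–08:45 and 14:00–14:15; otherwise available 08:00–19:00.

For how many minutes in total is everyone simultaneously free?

60 minutes

Alice free within 08:00–19:00: 08:00–11:15, 14:15–15:00, 16:30–17:15.
Nikolai free within 08:00–19:00: 08:45–09:15, 10:00–11:15, 12:15–13:30, 14:45–17:30, 18:00–19:00.
Hiro free within 08:00–19:00: 08:45–14:00, 14:15–19:00.
Alice ∩ Ximena: 14:15–15:00, 16:30–17:15.
Alice ∩ Ximena ∩ Nikolai: 14:45–15:00, 16:30–17:15.
Alice ∩ Ximena ∩ Nikolai ∩ Hiro: 14:45–15:00, 16:30–17:15.
Total common minutes: 15 + 45 = 60.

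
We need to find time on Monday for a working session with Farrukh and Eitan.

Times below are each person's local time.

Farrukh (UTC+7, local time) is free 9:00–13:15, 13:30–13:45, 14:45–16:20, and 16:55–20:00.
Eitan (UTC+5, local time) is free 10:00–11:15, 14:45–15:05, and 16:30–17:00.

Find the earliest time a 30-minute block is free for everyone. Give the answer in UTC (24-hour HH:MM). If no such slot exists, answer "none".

Farrukh → UTC: 02:00–06:15, 06:30–06:45, 07:45–09:20, 09:55–13:00.
Eitan → UTC: 05:00–06:15, 09:45–10:05, 11:30–12:00.
Farrukh ∩ Eitan: 05:00–06:15, 09:55–10:05, 11:30–12:00.
Windows ≥ 30 min: 05:00–06:15, 11:30–12:00.
Earliest such window starts at 05:00.

05:00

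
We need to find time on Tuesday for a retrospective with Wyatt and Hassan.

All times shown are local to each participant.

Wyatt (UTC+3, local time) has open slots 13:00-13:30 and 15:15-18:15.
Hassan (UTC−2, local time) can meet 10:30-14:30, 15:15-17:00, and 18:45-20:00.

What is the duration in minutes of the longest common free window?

165 minutes

Wyatt → UTC: 10:00–10:30, 12:15–15:15.
Hassan → UTC: 12:30–16:30, 17:15–19:00, 20:45–22:00.
Wyatt ∩ Hassan: 12:30–15:15.
Single common window of 165 minutes.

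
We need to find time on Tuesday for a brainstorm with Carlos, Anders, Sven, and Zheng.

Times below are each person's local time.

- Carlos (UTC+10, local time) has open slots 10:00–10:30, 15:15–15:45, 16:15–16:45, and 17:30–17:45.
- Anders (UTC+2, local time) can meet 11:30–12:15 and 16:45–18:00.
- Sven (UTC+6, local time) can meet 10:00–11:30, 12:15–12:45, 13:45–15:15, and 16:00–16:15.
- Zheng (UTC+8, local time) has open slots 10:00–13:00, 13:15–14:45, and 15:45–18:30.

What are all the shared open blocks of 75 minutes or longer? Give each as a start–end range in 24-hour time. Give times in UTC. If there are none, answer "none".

Carlos → UTC: 00:00–00:30, 05:15–05:45, 06:15–06:45, 07:30–07:45.
Anders → UTC: 09:30–10:15, 14:45–16:00.
Sven → UTC: 04:00–05:30, 06:15–06:45, 07:45–09:15, 10:00–10:15.
Zheng → UTC: 02:00–05:00, 05:15–06:45, 07:45–10:30.
Carlos ∩ Anders: (none).
Carlos ∩ Anders ∩ Sven: (none).
Carlos ∩ Anders ∩ Sven ∩ Zheng: (none).
Windows ≥ 75 min: (none).

none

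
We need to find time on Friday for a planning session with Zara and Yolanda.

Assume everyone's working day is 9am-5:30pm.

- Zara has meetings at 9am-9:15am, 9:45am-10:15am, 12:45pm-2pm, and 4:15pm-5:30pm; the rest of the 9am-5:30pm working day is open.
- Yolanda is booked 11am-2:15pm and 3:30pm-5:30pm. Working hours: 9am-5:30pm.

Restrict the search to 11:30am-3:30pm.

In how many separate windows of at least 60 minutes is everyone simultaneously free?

1

Zara free within 09:00–17:30: 09:15–09:45, 10:15–12:45, 14:00–16:15.
Yolanda free within 09:00–17:30: 09:00–11:00, 14:15–15:30.
Zara ∩ Yolanda: 09:15–09:45, 10:15–11:00, 14:15–15:30.
Restricted to 11:30–15:30: 14:15–15:30.
Windows ≥ 60 min: 14:15–15:30.
That's 1 window.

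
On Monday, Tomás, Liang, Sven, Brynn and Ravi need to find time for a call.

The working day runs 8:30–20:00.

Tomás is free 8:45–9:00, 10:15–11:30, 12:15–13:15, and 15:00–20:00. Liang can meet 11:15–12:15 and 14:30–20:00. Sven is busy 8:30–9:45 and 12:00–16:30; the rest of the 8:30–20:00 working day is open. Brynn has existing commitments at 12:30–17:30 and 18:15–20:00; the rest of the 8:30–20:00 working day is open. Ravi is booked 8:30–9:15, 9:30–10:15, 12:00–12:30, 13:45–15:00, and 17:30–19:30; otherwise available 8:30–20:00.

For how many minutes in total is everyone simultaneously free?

15 minutes

Sven free within 08:30–20:00: 09:45–12:00, 16:30–20:00.
Brynn free within 08:30–20:00: 08:30–12:30, 17:30–18:15.
Ravi free within 08:30–20:00: 09:15–09:30, 10:15–12:00, 12:30–13:45, 15:00–17:30, 19:30–20:00.
Tomás ∩ Liang: 11:15–11:30, 15:00–20:00.
Tomás ∩ Liang ∩ Sven: 11:15–11:30, 16:30–20:00.
Tomás ∩ Liang ∩ Sven ∩ Brynn: 11:15–11:30, 17:30–18:15.
Tomás ∩ Liang ∩ Sven ∩ Brynn ∩ Ravi: 11:15–11:30.
Total common minutes: 15.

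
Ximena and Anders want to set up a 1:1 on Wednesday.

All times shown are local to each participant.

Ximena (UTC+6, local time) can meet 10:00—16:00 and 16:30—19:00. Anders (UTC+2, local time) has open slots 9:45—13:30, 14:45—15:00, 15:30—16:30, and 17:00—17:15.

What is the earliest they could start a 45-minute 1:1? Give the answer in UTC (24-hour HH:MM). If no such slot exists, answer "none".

Ximena → UTC: 04:00–10:00, 10:30–13:00.
Anders → UTC: 07:45–11:30, 12:45–13:00, 13:30–14:30, 15:00–15:15.
Ximena ∩ Anders: 07:45–10:00, 10:30–11:30, 12:45–13:00.
Windows ≥ 45 min: 07:45–10:00, 10:30–11:30.
Earliest such window starts at 07:45.

07:45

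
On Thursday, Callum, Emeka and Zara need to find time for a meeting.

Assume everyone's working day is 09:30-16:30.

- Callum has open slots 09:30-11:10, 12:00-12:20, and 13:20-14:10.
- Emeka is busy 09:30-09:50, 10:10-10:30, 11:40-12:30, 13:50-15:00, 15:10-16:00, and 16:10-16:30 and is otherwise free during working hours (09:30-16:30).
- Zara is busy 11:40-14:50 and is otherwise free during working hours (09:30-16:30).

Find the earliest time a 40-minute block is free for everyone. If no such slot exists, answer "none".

10:30

Emeka free within 09:30–16:30: 09:50–10:10, 10:30–11:40, 12:30–13:50, 15:00–15:10, 16:00–16:10.
Zara free within 09:30–16:30: 09:30–11:40, 14:50–16:30.
Callum ∩ Emeka: 09:50–10:10, 10:30–11:10, 13:20–13:50.
Callum ∩ Emeka ∩ Zara: 09:50–10:10, 10:30–11:10.
Windows ≥ 40 min: 10:30–11:10.
Earliest such window starts at 10:30.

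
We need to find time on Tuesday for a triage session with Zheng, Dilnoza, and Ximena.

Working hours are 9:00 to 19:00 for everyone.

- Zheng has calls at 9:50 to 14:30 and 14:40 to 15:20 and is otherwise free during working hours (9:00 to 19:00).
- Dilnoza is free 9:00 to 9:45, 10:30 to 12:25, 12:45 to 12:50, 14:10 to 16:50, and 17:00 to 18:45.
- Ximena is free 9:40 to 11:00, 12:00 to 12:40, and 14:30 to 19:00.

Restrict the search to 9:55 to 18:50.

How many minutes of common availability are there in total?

205 minutes

Zheng free within 09:00–19:00: 09:00–09:50, 14:30–14:40, 15:20–19:00.
Zheng ∩ Dilnoza: 09:00–09:45, 14:30–14:40, 15:20–16:50, 17:00–18:45.
Zheng ∩ Dilnoza ∩ Ximena: 09:40–09:45, 14:30–14:40, 15:20–16:50, 17:00–18:45.
Restricted to 09:55–18:50: 14:30–14:40, 15:20–16:50, 17:00–18:45.
Total common minutes: 10 + 90 + 105 = 205.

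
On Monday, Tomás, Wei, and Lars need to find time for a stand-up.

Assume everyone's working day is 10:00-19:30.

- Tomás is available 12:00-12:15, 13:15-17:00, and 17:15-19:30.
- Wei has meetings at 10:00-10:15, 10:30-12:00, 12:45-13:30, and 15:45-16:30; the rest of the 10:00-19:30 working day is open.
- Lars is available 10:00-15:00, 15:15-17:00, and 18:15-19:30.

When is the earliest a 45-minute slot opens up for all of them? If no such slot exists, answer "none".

13:30

Wei free within 10:00–19:30: 10:15–10:30, 12:00–12:45, 13:30–15:45, 16:30–19:30.
Tomás ∩ Wei: 12:00–12:15, 13:30–15:45, 16:30–17:00, 17:15–19:30.
Tomás ∩ Wei ∩ Lars: 12:00–12:15, 13:30–15:00, 15:15–15:45, 16:30–17:00, 18:15–19:30.
Windows ≥ 45 min: 13:30–15:00, 18:15–19:30.
Earliest such window starts at 13:30.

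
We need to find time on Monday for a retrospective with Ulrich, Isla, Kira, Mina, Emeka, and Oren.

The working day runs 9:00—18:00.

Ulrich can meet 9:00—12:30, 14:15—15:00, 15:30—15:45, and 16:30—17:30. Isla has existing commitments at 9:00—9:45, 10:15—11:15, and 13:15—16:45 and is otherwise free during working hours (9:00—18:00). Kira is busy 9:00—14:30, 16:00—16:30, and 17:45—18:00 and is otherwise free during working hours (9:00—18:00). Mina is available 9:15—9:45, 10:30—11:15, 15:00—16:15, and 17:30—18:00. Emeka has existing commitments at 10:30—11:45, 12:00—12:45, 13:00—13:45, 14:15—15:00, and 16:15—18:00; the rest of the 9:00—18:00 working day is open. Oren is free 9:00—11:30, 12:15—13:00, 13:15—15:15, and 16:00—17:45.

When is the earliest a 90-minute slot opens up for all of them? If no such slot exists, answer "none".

Isla free within 09:00–18:00: 09:45–10:15, 11:15–13:15, 16:45–18:00.
Kira free within 09:00–18:00: 14:30–16:00, 16:30–17:45.
Emeka free within 09:00–18:00: 09:00–10:30, 11:45–12:00, 12:45–13:00, 13:45–14:15, 15:00–16:15.
Ulrich ∩ Isla: 09:45–10:15, 11:15–12:30, 16:45–17:30.
Ulrich ∩ Isla ∩ Kira: 16:45–17:30.
Ulrich ∩ Isla ∩ Kira ∩ Mina: (none).
Ulrich ∩ Isla ∩ Kira ∩ Mina ∩ Emeka: (none).
Ulrich ∩ Isla ∩ Kira ∩ Mina ∩ Emeka ∩ Oren: (none).
Windows ≥ 90 min: (none).

none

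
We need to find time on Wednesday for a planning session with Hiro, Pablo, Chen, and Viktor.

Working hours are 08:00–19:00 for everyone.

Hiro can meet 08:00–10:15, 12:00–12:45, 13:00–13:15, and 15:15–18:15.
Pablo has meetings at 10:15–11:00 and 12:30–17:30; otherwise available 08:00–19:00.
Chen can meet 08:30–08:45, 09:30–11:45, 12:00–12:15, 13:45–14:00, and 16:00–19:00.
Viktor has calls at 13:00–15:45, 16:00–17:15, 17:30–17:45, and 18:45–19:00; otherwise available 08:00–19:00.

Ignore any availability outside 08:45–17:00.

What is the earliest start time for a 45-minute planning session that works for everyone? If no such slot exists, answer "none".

09:30

Pablo free within 08:00–19:00: 08:00–10:15, 11:00–12:30, 17:30–19:00.
Viktor free within 08:00–19:00: 08:00–13:00, 15:45–16:00, 17:15–17:30, 17:45–18:45.
Hiro ∩ Pablo: 08:00–10:15, 12:00–12:30, 17:30–18:15.
Hiro ∩ Pablo ∩ Chen: 08:30–08:45, 09:30–10:15, 12:00–12:15, 17:30–18:15.
Hiro ∩ Pablo ∩ Chen ∩ Viktor: 08:30–08:45, 09:30–10:15, 12:00–12:15, 17:45–18:15.
Restricted to 08:45–17:00: 09:30–10:15, 12:00–12:15.
Windows ≥ 45 min: 09:30–10:15.
Earliest such window starts at 09:30.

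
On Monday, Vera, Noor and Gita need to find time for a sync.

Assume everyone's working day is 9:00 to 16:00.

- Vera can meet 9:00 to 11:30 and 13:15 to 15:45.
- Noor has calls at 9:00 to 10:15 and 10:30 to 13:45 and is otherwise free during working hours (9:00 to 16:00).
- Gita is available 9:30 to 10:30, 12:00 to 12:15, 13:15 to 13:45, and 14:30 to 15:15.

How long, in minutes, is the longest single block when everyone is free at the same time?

Noor free within 09:00–16:00: 10:15–10:30, 13:45–16:00.
Vera ∩ Noor: 10:15–10:30, 13:45–15:45.
Vera ∩ Noor ∩ Gita: 10:15–10:30, 14:30–15:15.
Common window lengths: 15, 45 min; longest is 45.

45 minutes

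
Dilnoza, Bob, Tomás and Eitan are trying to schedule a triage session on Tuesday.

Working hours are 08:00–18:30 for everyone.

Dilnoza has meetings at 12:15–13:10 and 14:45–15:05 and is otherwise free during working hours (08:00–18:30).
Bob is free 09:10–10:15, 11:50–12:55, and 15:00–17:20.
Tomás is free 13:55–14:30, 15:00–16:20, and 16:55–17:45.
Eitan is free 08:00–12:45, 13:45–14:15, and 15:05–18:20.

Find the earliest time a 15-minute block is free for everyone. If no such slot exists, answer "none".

15:05

Dilnoza free within 08:00–18:30: 08:00–12:15, 13:10–14:45, 15:05–18:30.
Dilnoza ∩ Bob: 09:10–10:15, 11:50–12:15, 15:05–17:20.
Dilnoza ∩ Bob ∩ Tomás: 15:05–16:20, 16:55–17:20.
Dilnoza ∩ Bob ∩ Tomás ∩ Eitan: 15:05–16:20, 16:55–17:20.
Windows ≥ 15 min: 15:05–16:20, 16:55–17:20.
Earliest such window starts at 15:05.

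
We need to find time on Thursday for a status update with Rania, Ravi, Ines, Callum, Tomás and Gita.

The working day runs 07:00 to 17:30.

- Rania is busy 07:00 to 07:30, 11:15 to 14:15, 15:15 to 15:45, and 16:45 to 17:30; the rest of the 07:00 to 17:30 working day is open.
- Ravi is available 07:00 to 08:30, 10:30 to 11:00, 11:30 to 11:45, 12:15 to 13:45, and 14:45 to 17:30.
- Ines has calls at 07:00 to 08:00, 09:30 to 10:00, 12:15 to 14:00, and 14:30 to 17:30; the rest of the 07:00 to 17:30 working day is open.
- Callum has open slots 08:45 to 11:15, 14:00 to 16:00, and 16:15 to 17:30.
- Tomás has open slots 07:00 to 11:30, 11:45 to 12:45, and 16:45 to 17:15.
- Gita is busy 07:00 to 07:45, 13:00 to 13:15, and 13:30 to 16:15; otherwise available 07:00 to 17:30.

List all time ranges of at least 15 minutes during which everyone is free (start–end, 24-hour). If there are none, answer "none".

Rania free within 07:00–17:30: 07:30–11:15, 14:15–15:15, 15:45–16:45.
Ines free within 07:00–17:30: 08:00–09:30, 10:00–12:15, 14:00–14:30.
Gita free within 07:00–17:30: 07:45–13:00, 13:15–13:30, 16:15–17:30.
Rania ∩ Ravi: 07:30–08:30, 10:30–11:00, 14:45–15:15, 15:45–16:45.
Rania ∩ Ravi ∩ Ines: 08:00–08:30, 10:30–11:00.
Rania ∩ Ravi ∩ Ines ∩ Callum: 10:30–11:00.
Rania ∩ Ravi ∩ Ines ∩ Callum ∩ Tomás: 10:30–11:00.
Rania ∩ Ravi ∩ Ines ∩ Callum ∩ Tomás ∩ Gita: 10:30–11:00.
Windows ≥ 15 min: 10:30–11:00.

10:30–11:00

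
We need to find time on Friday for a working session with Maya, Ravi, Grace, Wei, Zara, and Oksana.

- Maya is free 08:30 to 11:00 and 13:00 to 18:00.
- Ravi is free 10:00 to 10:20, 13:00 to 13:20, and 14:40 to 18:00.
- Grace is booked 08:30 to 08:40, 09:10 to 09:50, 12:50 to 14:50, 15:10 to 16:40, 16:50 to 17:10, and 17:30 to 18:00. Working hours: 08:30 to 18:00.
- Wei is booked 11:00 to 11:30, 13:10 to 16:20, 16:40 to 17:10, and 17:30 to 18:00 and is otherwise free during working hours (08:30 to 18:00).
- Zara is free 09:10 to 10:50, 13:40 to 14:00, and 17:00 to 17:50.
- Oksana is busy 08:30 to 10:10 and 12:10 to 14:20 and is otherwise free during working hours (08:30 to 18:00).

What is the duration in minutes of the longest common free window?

20 minutes

Grace free within 08:30–18:00: 08:40–09:10, 09:50–12:50, 14:50–15:10, 16:40–16:50, 17:10–17:30.
Wei free within 08:30–18:00: 08:30–11:00, 11:30–13:10, 16:20–16:40, 17:10–17:30.
Oksana free within 08:30–18:00: 10:10–12:10, 14:20–18:00.
Maya ∩ Ravi: 10:00–10:20, 13:00–13:20, 14:40–18:00.
Maya ∩ Ravi ∩ Grace: 10:00–10:20, 14:50–15:10, 16:40–16:50, 17:10–17:30.
Maya ∩ Ravi ∩ Grace ∩ Wei: 10:00–10:20, 17:10–17:30.
Maya ∩ Ravi ∩ Grace ∩ Wei ∩ Zara: 10:00–10:20, 17:10–17:30.
Maya ∩ Ravi ∩ Grace ∩ Wei ∩ Zara ∩ Oksana: 10:10–10:20, 17:10–17:30.
Common window lengths: 10, 20 min; longest is 20.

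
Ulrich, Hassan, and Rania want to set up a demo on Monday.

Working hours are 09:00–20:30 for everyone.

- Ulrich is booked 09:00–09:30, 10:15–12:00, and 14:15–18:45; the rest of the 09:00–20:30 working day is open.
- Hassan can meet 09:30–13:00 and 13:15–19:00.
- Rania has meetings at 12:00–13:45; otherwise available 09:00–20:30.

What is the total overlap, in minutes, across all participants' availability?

Ulrich free within 09:00–20:30: 09:30–10:15, 12:00–14:15, 18:45–20:30.
Rania free within 09:00–20:30: 09:00–12:00, 13:45–20:30.
Ulrich ∩ Hassan: 09:30–10:15, 12:00–13:00, 13:15–14:15, 18:45–19:00.
Ulrich ∩ Hassan ∩ Rania: 09:30–10:15, 13:45–14:15, 18:45–19:00.
Total common minutes: 45 + 30 + 15 = 90.

90 minutes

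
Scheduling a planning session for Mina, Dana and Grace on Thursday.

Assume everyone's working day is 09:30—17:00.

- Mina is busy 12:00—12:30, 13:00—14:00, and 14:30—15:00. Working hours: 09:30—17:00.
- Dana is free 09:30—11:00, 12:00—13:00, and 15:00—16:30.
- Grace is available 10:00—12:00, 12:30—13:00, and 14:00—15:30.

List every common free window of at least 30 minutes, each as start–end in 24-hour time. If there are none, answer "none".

Mina free within 09:30–17:00: 09:30–12:00, 12:30–13:00, 14:00–14:30, 15:00–17:00.
Mina ∩ Dana: 09:30–11:00, 12:30–13:00, 15:00–16:30.
Mina ∩ Dana ∩ Grace: 10:00–11:00, 12:30–13:00, 15:00–15:30.
Windows ≥ 30 min: 10:00–11:00, 12:30–13:00, 15:00–15:30.

10:00–11:00, 12:30–13:00, 15:00–15:30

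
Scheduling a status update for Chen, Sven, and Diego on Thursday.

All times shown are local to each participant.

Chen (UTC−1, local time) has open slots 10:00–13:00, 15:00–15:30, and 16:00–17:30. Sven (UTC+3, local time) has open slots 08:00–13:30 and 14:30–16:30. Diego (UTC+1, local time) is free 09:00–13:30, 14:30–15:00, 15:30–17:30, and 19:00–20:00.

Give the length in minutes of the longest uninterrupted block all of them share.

60 minutes

Chen → UTC: 11:00–14:00, 16:00–16:30, 17:00–18:30.
Sven → UTC: 05:00–10:30, 11:30–13:30.
Diego → UTC: 08:00–12:30, 13:30–14:00, 14:30–16:30, 18:00–19:00.
Chen ∩ Sven: 11:30–13:30.
Chen ∩ Sven ∩ Diego: 11:30–12:30.
Single common window of 60 minutes.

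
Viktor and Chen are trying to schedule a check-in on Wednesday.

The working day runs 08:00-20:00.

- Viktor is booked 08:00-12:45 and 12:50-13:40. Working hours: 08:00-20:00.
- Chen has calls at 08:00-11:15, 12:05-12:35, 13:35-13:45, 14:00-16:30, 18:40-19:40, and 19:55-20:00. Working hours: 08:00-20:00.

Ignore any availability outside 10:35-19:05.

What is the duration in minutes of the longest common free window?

Viktor free within 08:00–20:00: 12:45–12:50, 13:40–20:00.
Chen free within 08:00–20:00: 11:15–12:05, 12:35–13:35, 13:45–14:00, 16:30–18:40, 19:40–19:55.
Viktor ∩ Chen: 12:45–12:50, 13:45–14:00, 16:30–18:40, 19:40–19:55.
Restricted to 10:35–19:05: 12:45–12:50, 13:45–14:00, 16:30–18:40.
Common window lengths: 5, 15, 130 min; longest is 130.

130 minutes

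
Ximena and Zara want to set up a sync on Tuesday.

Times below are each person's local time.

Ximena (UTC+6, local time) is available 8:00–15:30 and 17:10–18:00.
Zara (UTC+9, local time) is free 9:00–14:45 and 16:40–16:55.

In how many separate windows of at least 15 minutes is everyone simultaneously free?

2

Ximena → UTC: 02:00–09:30, 11:10–12:00.
Zara → UTC: 00:00–05:45, 07:40–07:55.
Ximena ∩ Zara: 02:00–05:45, 07:40–07:55.
Windows ≥ 15 min: 02:00–05:45, 07:40–07:55.
That's 2 windows.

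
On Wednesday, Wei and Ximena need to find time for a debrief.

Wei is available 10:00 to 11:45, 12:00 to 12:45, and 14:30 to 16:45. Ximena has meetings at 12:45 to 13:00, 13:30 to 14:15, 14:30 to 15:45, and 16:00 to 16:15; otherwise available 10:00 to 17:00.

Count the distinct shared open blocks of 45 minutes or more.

Ximena free within 10:00–17:00: 10:00–12:45, 13:00–13:30, 14:15–14:30, 15:45–16:00, 16:15–17:00.
Wei ∩ Ximena: 10:00–11:45, 12:00–12:45, 15:45–16:00, 16:15–16:45.
Windows ≥ 45 min: 10:00–11:45, 12:00–12:45.
That's 2 windows.

2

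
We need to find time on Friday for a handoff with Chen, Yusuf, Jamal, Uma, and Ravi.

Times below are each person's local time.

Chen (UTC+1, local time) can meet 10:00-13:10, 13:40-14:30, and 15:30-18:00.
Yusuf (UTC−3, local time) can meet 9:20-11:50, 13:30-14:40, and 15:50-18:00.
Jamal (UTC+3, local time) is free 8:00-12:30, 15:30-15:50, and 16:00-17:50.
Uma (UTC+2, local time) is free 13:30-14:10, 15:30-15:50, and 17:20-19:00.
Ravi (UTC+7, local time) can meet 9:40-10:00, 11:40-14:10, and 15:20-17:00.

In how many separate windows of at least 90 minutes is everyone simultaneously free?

0

Chen → UTC: 09:00–12:10, 12:40–13:30, 14:30–17:00.
Yusuf → UTC: 12:20–14:50, 16:30–17:40, 18:50–21:00.
Jamal → UTC: 05:00–09:30, 12:30–12:50, 13:00–14:50.
Uma → UTC: 11:30–12:10, 13:30–13:50, 15:20–17:00.
Ravi → UTC: 02:40–03:00, 04:40–07:10, 08:20–10:00.
Chen ∩ Yusuf: 12:40–13:30, 14:30–14:50, 16:30–17:00.
Chen ∩ Yusuf ∩ Jamal: 12:40–12:50, 13:00–13:30, 14:30–14:50.
Chen ∩ Yusuf ∩ Jamal ∩ Uma: (none).
Chen ∩ Yusuf ∩ Jamal ∩ Uma ∩ Ravi: (none).
Windows ≥ 90 min: (none).
That's 0 windows.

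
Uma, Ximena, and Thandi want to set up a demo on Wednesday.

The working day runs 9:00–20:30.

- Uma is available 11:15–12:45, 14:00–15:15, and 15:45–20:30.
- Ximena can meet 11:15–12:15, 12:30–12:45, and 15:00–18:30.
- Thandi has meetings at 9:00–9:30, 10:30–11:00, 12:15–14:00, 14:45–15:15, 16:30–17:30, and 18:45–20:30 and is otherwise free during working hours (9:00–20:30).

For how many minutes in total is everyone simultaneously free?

Thandi free within 09:00–20:30: 09:30–10:30, 11:00–12:15, 14:00–14:45, 15:15–16:30, 17:30–18:45.
Uma ∩ Ximena: 11:15–12:15, 12:30–12:45, 15:00–15:15, 15:45–18:30.
Uma ∩ Ximena ∩ Thandi: 11:15–12:15, 15:45–16:30, 17:30–18:30.
Total common minutes: 60 + 45 + 60 = 165.

165 minutes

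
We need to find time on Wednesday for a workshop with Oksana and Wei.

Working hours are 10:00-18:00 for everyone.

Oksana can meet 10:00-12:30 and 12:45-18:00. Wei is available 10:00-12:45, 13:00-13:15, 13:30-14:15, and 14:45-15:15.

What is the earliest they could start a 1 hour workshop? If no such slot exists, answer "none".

10:00

Oksana ∩ Wei: 10:00–12:30, 13:00–13:15, 13:30–14:15, 14:45–15:15.
Windows ≥ 60 min: 10:00–12:30.
Earliest such window starts at 10:00.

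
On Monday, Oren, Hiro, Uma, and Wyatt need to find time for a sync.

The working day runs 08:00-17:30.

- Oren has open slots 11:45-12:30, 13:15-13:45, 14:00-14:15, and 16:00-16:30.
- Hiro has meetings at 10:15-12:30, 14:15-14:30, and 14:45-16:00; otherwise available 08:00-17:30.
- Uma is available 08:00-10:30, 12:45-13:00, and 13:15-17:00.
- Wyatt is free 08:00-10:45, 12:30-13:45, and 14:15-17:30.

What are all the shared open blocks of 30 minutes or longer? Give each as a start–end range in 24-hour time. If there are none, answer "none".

13:15–13:45, 16:00–16:30

Hiro free within 08:00–17:30: 08:00–10:15, 12:30–14:15, 14:30–14:45, 16:00–17:30.
Oren ∩ Hiro: 13:15–13:45, 14:00–14:15, 16:00–16:30.
Oren ∩ Hiro ∩ Uma: 13:15–13:45, 14:00–14:15, 16:00–16:30.
Oren ∩ Hiro ∩ Uma ∩ Wyatt: 13:15–13:45, 16:00–16:30.
Windows ≥ 30 min: 13:15–13:45, 16:00–16:30.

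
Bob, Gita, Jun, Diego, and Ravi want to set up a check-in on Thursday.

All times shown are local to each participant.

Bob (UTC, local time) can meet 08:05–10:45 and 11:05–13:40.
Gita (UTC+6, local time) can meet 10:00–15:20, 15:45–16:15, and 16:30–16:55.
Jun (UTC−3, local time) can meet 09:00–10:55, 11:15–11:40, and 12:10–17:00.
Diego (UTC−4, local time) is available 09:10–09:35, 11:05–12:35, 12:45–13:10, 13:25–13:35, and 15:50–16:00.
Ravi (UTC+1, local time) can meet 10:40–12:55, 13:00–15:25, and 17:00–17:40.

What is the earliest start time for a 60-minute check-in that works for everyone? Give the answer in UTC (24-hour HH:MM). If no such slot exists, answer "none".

none

Bob → UTC: 08:05–10:45, 11:05–13:40.
Gita → UTC: 04:00–09:20, 09:45–10:15, 10:30–10:55.
Jun → UTC: 12:00–13:55, 14:15–14:40, 15:10–20:00.
Diego → UTC: 13:10–13:35, 15:05–16:35, 16:45–17:10, 17:25–17:35, 19:50–20:00.
Ravi → UTC: 09:40–11:55, 12:00–14:25, 16:00–16:40.
Bob ∩ Gita: 08:05–09:20, 09:45–10:15, 10:30–10:45.
Bob ∩ Gita ∩ Jun: (none).
Bob ∩ Gita ∩ Jun ∩ Diego: (none).
Bob ∩ Gita ∩ Jun ∩ Diego ∩ Ravi: (none).
Windows ≥ 60 min: (none).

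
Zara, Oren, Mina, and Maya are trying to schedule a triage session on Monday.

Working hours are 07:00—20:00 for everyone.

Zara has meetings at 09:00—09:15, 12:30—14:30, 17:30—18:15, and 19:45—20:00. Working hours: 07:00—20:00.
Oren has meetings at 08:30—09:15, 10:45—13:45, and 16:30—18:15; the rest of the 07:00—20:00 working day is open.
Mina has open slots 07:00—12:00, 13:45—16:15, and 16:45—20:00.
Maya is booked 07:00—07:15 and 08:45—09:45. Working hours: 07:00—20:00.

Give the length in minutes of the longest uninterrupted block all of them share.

Zara free within 07:00–20:00: 07:00–09:00, 09:15–12:30, 14:30–17:30, 18:15–19:45.
Oren free within 07:00–20:00: 07:00–08:30, 09:15–10:45, 13:45–16:30, 18:15–20:00.
Maya free within 07:00–20:00: 07:15–08:45, 09:45–20:00.
Zara ∩ Oren: 07:00–08:30, 09:15–10:45, 14:30–16:30, 18:15–19:45.
Zara ∩ Oren ∩ Mina: 07:00–08:30, 09:15–10:45, 14:30–16:15, 18:15–19:45.
Zara ∩ Oren ∩ Mina ∩ Maya: 07:15–08:30, 09:45–10:45, 14:30–16:15, 18:15–19:45.
Common window lengths: 75, 60, 105, 90 min; longest is 105.

105 minutes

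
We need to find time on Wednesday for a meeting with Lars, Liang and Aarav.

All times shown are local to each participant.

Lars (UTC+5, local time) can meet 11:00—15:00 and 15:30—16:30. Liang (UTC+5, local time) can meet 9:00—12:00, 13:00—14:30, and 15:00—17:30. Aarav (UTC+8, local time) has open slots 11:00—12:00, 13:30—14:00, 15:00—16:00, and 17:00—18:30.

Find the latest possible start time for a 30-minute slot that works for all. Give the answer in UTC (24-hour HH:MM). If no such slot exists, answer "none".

Lars → UTC: 06:00–10:00, 10:30–11:30.
Liang → UTC: 04:00–07:00, 08:00–09:30, 10:00–12:30.
Aarav → UTC: 03:00–04:00, 05:30–06:00, 07:00–08:00, 09:00–10:30.
Lars ∩ Liang: 06:00–07:00, 08:00–09:30, 10:30–11:30.
Lars ∩ Liang ∩ Aarav: 09:00–09:30.
Windows ≥ 30 min: 09:00–09:30.
Latest start in the last window 09:00–09:30 is 09:30 − 30 min = 09:00.

09:00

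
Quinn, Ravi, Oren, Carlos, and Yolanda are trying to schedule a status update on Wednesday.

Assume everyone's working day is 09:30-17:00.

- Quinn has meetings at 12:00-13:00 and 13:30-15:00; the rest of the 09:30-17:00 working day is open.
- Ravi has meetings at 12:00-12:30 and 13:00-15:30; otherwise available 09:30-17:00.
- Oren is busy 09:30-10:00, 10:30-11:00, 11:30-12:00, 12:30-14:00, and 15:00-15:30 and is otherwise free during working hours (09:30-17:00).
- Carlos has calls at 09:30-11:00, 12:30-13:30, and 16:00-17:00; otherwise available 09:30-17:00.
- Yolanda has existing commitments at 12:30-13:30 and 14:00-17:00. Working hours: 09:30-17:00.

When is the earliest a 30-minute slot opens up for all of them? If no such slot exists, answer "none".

11:00

Quinn free within 09:30–17:00: 09:30–12:00, 13:00–13:30, 15:00–17:00.
Ravi free within 09:30–17:00: 09:30–12:00, 12:30–13:00, 15:30–17:00.
Oren free within 09:30–17:00: 10:00–10:30, 11:00–11:30, 12:00–12:30, 14:00–15:00, 15:30–17:00.
Carlos free within 09:30–17:00: 11:00–12:30, 13:30–16:00.
Yolanda free within 09:30–17:00: 09:30–12:30, 13:30–14:00.
Quinn ∩ Ravi: 09:30–12:00, 15:30–17:00.
Quinn ∩ Ravi ∩ Oren: 10:00–10:30, 11:00–11:30, 15:30–17:00.
Quinn ∩ Ravi ∩ Oren ∩ Carlos: 11:00–11:30, 15:30–16:00.
Quinn ∩ Ravi ∩ Oren ∩ Carlos ∩ Yolanda: 11:00–11:30.
Windows ≥ 30 min: 11:00–11:30.
Earliest such window starts at 11:00.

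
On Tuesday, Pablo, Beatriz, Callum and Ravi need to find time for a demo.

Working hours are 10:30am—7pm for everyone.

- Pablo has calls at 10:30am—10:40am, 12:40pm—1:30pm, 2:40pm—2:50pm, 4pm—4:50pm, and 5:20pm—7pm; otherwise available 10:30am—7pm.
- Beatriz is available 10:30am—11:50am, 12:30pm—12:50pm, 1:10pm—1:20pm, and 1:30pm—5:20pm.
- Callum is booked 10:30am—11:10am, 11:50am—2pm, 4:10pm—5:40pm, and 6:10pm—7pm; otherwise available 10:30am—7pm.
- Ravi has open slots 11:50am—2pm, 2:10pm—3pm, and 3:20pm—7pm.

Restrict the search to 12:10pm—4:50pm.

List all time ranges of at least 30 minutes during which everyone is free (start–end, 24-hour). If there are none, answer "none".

Pablo free within 10:30–19:00: 10:40–12:40, 13:30–14:40, 14:50–16:00, 16:50–17:20.
Callum free within 10:30–19:00: 11:10–11:50, 14:00–16:10, 17:40–18:10.
Pablo ∩ Beatriz: 10:40–11:50, 12:30–12:40, 13:30–14:40, 14:50–16:00, 16:50–17:20.
Pablo ∩ Beatriz ∩ Callum: 11:10–11:50, 14:00–14:40, 14:50–16:00.
Pablo ∩ Beatriz ∩ Callum ∩ Ravi: 14:10–14:40, 14:50–15:00, 15:20–16:00.
Restricted to 12:10–16:50: 14:10–14:40, 14:50–15:00, 15:20–16:00.
Windows ≥ 30 min: 14:10–14:40, 15:20–16:00.

14:10–14:40, 15:20–16:00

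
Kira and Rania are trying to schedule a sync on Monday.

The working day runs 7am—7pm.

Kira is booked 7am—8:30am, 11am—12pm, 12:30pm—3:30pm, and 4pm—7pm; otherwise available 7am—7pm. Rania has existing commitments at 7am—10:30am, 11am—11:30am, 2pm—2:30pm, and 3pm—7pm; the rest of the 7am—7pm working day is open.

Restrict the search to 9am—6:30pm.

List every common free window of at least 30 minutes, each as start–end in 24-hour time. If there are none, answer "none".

10:30–11:00, 12:00–12:30

Kira free within 07:00–19:00: 08:30–11:00, 12:00–12:30, 15:30–16:00.
Rania free within 07:00–19:00: 10:30–11:00, 11:30–14:00, 14:30–15:00.
Kira ∩ Rania: 10:30–11:00, 12:00–12:30.
Restricted to 09:00–18:30: 10:30–11:00, 12:00–12:30.
Windows ≥ 30 min: 10:30–11:00, 12:00–12:30.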